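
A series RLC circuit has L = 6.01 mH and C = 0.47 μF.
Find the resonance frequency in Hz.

Step 1 — Resonance condition Im(Z)=0 gives ω₀ = 1/√(LC).
Step 2 — ω₀ = 1/√(0.00601·4.7e-07) = 1.882e+04 rad/s.
Step 3 — f₀ = ω₀/(2π) = 2995 Hz.

f₀ = 2995 Hz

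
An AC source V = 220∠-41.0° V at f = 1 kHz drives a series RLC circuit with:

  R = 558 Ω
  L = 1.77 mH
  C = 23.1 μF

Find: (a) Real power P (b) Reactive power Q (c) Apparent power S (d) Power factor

Step 1 — Angular frequency: ω = 2π·f = 2π·1000 = 6283 rad/s.
Step 2 — Component impedances:
  R: Z = R = 558 Ω
  L: Z = jωL = j·6283·0.00177 = 0 + j11.12 Ω
  C: Z = 1/(jωC) = -j/(ω·C) = 0 - j6.89 Ω
Step 3 — Series combination: Z_total = R + L + C = 558 + j4.231 Ω = 558∠0.4° Ω.
Step 4 — Source phasor: V = 220∠-41.0° V = 166 - j144.3 V.
Step 5 — Current: I = V / Z = 0.2956 - j0.2609 A = 0.3943∠-41.4° A.
Step 6 — Complex power: S = V·I* = 86.73 + j0.6577 VA.
Step 7 — Real power: P = Re(S) = 86.73 W.
Step 8 — Reactive power: Q = Im(S) = 0.6577 VAR.
Step 9 — Apparent power: |S| = 86.74 VA.
Step 10 — Power factor: PF = P/|S| = 1 (lagging).

(a) P = 86.73 W  (b) Q = 0.6577 VAR  (c) S = 86.74 VA  (d) PF = 1 (lagging)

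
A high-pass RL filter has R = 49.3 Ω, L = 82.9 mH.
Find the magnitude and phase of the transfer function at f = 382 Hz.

Step 1 — Angular frequency: ω = 2π·382 = 2400 rad/s.
Step 2 — Transfer function: H(jω) = jωL/(R + jωL).
Step 3 — Numerator jωL = j·199; denominator R + jωL = 49.3 + j199.
Step 4 — H = 0.9422 + j0.2334.
Step 5 — Magnitude: |H| = 0.9706 (-0.3 dB); phase: φ = 13.9°.

|H| = 0.9706 (-0.3 dB), φ = 13.9°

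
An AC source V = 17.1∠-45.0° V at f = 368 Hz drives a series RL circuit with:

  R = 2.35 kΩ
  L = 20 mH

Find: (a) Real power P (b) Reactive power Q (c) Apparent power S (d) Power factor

Step 1 — Angular frequency: ω = 2π·f = 2π·368 = 2312 rad/s.
Step 2 — Component impedances:
  R: Z = R = 2350 Ω
  L: Z = jωL = j·2312·0.02 = 0 + j46.24 Ω
Step 3 — Series combination: Z_total = R + L = 2350 + j46.24 Ω = 2350∠1.1° Ω.
Step 4 — Source phasor: V = 17.1∠-45.0° V = 12.09 - j12.09 V.
Step 5 — Current: I = V / Z = 0.005042 - j0.005245 A = 0.007275∠-46.1° A.
Step 6 — Complex power: S = V·I* = 0.1244 + j0.002448 VA.
Step 7 — Real power: P = Re(S) = 0.1244 W.
Step 8 — Reactive power: Q = Im(S) = 0.002448 VAR.
Step 9 — Apparent power: |S| = 0.1244 VA.
Step 10 — Power factor: PF = P/|S| = 0.9998 (lagging).

(a) P = 0.1244 W  (b) Q = 0.002448 VAR  (c) S = 0.1244 VA  (d) PF = 0.9998 (lagging)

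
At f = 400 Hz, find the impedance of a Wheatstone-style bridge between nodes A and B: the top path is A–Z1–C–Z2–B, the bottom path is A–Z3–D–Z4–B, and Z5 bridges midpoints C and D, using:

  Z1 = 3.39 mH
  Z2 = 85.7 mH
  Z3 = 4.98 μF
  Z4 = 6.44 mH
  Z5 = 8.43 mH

Step 1 — Angular frequency: ω = 2π·f = 2π·400 = 2513 rad/s.
Step 2 — Component impedances:
  Z1: Z = jωL = j·2513·0.00339 = 0 + j8.52 Ω
  Z2: Z = jωL = j·2513·0.0857 = 0 + j215.4 Ω
  Z3: Z = 1/(jωC) = -j/(ω·C) = 0 - j79.9 Ω
  Z4: Z = jωL = j·2513·0.00644 = 0 + j16.19 Ω
  Z5: Z = jωL = j·2513·0.00843 = 0 + j21.19 Ω
Step 3 — Bridge requires nodal analysis (the Z5 bridge couples midpoints C and D, so the two paths cannot be reduced to a simple series/parallel combination). Setting node B to ground and injecting 1 A at node A, the 3-node admittance system at A, C, D solves to V_A = Z_AB = 0 + j53.96 Ω = 53.96∠90.0° Ω.

Z = 0 + j53.96 Ω = 53.96∠90.0° Ω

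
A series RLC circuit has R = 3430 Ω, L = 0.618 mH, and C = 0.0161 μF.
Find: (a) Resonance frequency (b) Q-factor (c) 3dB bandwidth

Step 1 — Resonance condition Im(Z)=0 gives ω₀ = 1/√(LC).
Step 2 — ω₀ = 1/√(0.000618·1.61e-08) = 3.17e+05 rad/s.
Step 3 — f₀ = ω₀/(2π) = 5.046e+04 Hz.
Step 4 — Series Q: Q = ω₀L/R = 3.17e+05·0.000618/3430 = 0.05712.
Step 5 — 3dB bandwidth: Δω = ω₀/Q = 5.55e+06 rad/s; BW = Δω/(2π) = 8.833e+05 Hz.

(a) f₀ = 5.046e+04 Hz  (b) Q = 0.05712  (c) BW = 8.833e+05 Hz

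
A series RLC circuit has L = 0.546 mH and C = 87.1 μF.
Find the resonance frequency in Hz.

Step 1 — Resonance condition Im(Z)=0 gives ω₀ = 1/√(LC).
Step 2 — ω₀ = 1/√(0.000546·8.71e-05) = 4586 rad/s.
Step 3 — f₀ = ω₀/(2π) = 729.8 Hz.

f₀ = 729.8 Hz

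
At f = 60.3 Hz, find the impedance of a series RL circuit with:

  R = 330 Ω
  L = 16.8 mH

Step 1 — Angular frequency: ω = 2π·f = 2π·60.3 = 378.9 rad/s.
Step 2 — Component impedances:
  R: Z = R = 330 Ω
  L: Z = jωL = j·378.9·0.0168 = 0 + j6.365 Ω
Step 3 — Series combination: Z_total = R + L = 330 + j6.365 Ω = 330.1∠1.1° Ω.

Z = 330 + j6.365 Ω = 330.1∠1.1° Ω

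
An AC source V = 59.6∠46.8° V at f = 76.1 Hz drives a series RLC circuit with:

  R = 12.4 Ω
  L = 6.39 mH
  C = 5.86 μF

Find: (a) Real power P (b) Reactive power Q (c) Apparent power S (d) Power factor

Step 1 — Angular frequency: ω = 2π·f = 2π·76.1 = 478.2 rad/s.
Step 2 — Component impedances:
  R: Z = R = 12.4 Ω
  L: Z = jωL = j·478.2·0.00639 = 0 + j3.055 Ω
  C: Z = 1/(jωC) = -j/(ω·C) = 0 - j356.9 Ω
Step 3 — Series combination: Z_total = R + L + C = 12.4 - j353.8 Ω = 354.1∠-88.0° Ω.
Step 4 — Source phasor: V = 59.6∠46.8° V = 40.8 + j43.45 V.
Step 5 — Current: I = V / Z = -0.1186 + j0.1195 A = 0.1683∠134.8° A.
Step 6 — Complex power: S = V·I* = 0.3514 - j10.03 VA.
Step 7 — Real power: P = Re(S) = 0.3514 W.
Step 8 — Reactive power: Q = Im(S) = -10.03 VAR.
Step 9 — Apparent power: |S| = 10.03 VA.
Step 10 — Power factor: PF = P/|S| = 0.03502 (leading).

(a) P = 0.3514 W  (b) Q = -10.03 VAR  (c) S = 10.03 VA  (d) PF = 0.03502 (leading)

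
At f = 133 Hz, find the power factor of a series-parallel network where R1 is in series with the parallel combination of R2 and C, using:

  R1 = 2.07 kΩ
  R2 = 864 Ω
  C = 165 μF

Step 1 — Angular frequency: ω = 2π·f = 2π·133 = 835.7 rad/s.
Step 2 — Component impedances:
  R1: Z = R = 2070 Ω
  R2: Z = R = 864 Ω
  C: Z = 1/(jωC) = -j/(ω·C) = 0 - j7.252 Ω
Step 3 — Parallel branch: R2 || C = 1/(1/R2 + 1/C) = 0.06087 - j7.252 Ω.
Step 4 — Series with R1: Z_total = R1 + (R2 || C) = 2070 - j7.252 Ω = 2070∠-0.2° Ω.
Step 5 — Power factor: PF = cos(φ) = Re(Z)/|Z| = 2070/2070 = 1.
Step 6 — Type: Im(Z) = -7.252 ⇒ leading (phase φ = -0.2°).

PF = 1 (leading, φ = -0.2°)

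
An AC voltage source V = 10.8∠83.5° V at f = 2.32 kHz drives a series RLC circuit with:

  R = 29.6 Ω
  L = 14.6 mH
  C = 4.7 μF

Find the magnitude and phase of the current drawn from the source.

Step 1 — Angular frequency: ω = 2π·f = 2π·2320 = 1.458e+04 rad/s.
Step 2 — Component impedances:
  R: Z = R = 29.6 Ω
  L: Z = jωL = j·1.458e+04·0.0146 = 0 + j212.8 Ω
  C: Z = 1/(jωC) = -j/(ω·C) = 0 - j14.6 Ω
Step 3 — Series combination: Z_total = R + L + C = 29.6 + j198.2 Ω = 200.4∠81.5° Ω.
Step 4 — Source phasor: V = 10.8∠83.5° V = 1.223 + j10.73 V.
Step 5 — Ohm's law: I = V / Z_total = (1.223 + j10.73) / (29.6 + j198.2) = 0.05385 + j0.001874 A.
Step 6 — Convert to polar: |I| = 0.05389 A, ∠I = 2.0°.

I = 0.05389∠2.0° A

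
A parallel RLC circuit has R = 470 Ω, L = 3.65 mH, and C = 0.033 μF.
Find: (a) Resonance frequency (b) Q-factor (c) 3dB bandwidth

Step 1 — Resonance: ω₀ = 1/√(LC) = 1/√(0.00365·3.3e-08) = 9.112e+04 rad/s.
Step 2 — f₀ = ω₀/(2π) = 1.45e+04 Hz.
Step 3 — Parallel Q: Q = R/(ω₀L) = 470/(9.112e+04·0.00365) = 1.413.
Step 4 — Bandwidth: Δω = ω₀/Q = 6.447e+04 rad/s; BW = Δω/(2π) = 1.026e+04 Hz.

(a) f₀ = 1.45e+04 Hz  (b) Q = 1.413  (c) BW = 1.026e+04 Hz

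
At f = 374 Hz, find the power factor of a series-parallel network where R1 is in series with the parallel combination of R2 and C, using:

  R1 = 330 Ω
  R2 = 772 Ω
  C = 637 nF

Step 1 — Angular frequency: ω = 2π·f = 2π·374 = 2350 rad/s.
Step 2 — Component impedances:
  R1: Z = R = 330 Ω
  R2: Z = R = 772 Ω
  C: Z = 1/(jωC) = -j/(ω·C) = 0 - j668.1 Ω
Step 3 — Parallel branch: R2 || C = 1/(1/R2 + 1/C) = 330.6 - j382 Ω.
Step 4 — Series with R1: Z_total = R1 + (R2 || C) = 660.6 - j382 Ω = 763.1∠-30.0° Ω.
Step 5 — Power factor: PF = cos(φ) = Re(Z)/|Z| = 660.6/763.1 = 0.8657.
Step 6 — Type: Im(Z) = -382 ⇒ leading (phase φ = -30.0°).

PF = 0.8657 (leading, φ = -30.0°)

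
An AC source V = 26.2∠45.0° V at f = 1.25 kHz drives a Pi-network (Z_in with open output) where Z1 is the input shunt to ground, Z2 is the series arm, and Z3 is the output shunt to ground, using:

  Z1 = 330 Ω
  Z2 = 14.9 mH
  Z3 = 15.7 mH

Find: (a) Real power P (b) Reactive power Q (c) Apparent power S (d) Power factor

Step 1 — Angular frequency: ω = 2π·f = 2π·1250 = 7854 rad/s.
Step 2 — Component impedances:
  Z1: Z = R = 330 Ω
  Z2: Z = jωL = j·7854·0.0149 = 0 + j117 Ω
  Z3: Z = jωL = j·7854·0.0157 = 0 + j123.3 Ω
Step 3 — With open output, the series arm Z2 and the output shunt Z3 appear in series to ground: Z2 + Z3 = 0 + j240.3 Ω.
Step 4 — Parallel with input shunt Z1: Z_in = Z1 || (Z2 + Z3) = 114.4 + j157 Ω = 194.3∠53.9° Ω.
Step 5 — Source phasor: V = 26.2∠45.0° V = 18.53 + j18.53 V.
Step 6 — Current: I = V / Z = 0.1332 - j0.02095 A = 0.1349∠-8.9° A.
Step 7 — Complex power: S = V·I* = 2.08 + j2.856 VA.
Step 8 — Real power: P = Re(S) = 2.08 W.
Step 9 — Reactive power: Q = Im(S) = 2.856 VAR.
Step 10 — Apparent power: |S| = 3.533 VA.
Step 11 — Power factor: PF = P/|S| = 0.5887 (lagging).

(a) P = 2.08 W  (b) Q = 2.856 VAR  (c) S = 3.533 VA  (d) PF = 0.5887 (lagging)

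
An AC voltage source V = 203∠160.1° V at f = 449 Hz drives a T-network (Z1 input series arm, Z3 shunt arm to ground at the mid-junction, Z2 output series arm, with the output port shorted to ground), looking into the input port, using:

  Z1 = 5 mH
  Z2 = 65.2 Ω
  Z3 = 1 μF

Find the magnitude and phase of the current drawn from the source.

Step 1 — Angular frequency: ω = 2π·f = 2π·449 = 2821 rad/s.
Step 2 — Component impedances:
  Z1: Z = jωL = j·2821·0.005 = 0 + j14.11 Ω
  Z2: Z = R = 65.2 Ω
  Z3: Z = 1/(jωC) = -j/(ω·C) = 0 - j354.5 Ω
Step 3 — With the output port shorted to ground, the output series arm Z2 runs from the junction to ground; the shunt arm Z3 also runs from the junction to ground. They appear in parallel: Z3 || Z2 = 63.07 - j11.6 Ω.
Step 4 — Series with input arm Z1: Z_in = Z1 + (Z3 || Z2) = 63.07 + j2.505 Ω = 63.12∠2.3° Ω.
Step 5 — Source phasor: V = 203∠160.1° V = -190.9 + j69.1 V.
Step 6 — Ohm's law: I = V / Z_total = (-190.9 + j69.1) / (63.07 + j2.505) = -2.978 + j1.214 A.
Step 7 — Convert to polar: |I| = 3.216 A, ∠I = 157.8°.

I = 3.216∠157.8° A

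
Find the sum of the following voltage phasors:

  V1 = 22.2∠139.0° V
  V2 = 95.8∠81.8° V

Step 1 — Convert each phasor to rectangular form:
  V1 = 22.2·(cos(139.0°) + j·sin(139.0°)) = -16.75 + j14.56 V
  V2 = 95.8·(cos(81.8°) + j·sin(81.8°)) = 13.66 + j94.82 V
Step 2 — Sum components: V_total = -3.091 + j109.4 V.
Step 3 — Convert to polar: |V_total| = 109.4 V, ∠V_total = 91.6°.

V_total = 109.4∠91.6° V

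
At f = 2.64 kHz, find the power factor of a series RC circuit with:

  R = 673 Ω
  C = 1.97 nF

Step 1 — Angular frequency: ω = 2π·f = 2π·2640 = 1.659e+04 rad/s.
Step 2 — Component impedances:
  R: Z = R = 673 Ω
  C: Z = 1/(jωC) = -j/(ω·C) = 0 - j3.06e+04 Ω
Step 3 — Series combination: Z_total = R + C = 673 - j3.06e+04 Ω = 3.061e+04∠-88.7° Ω.
Step 4 — Power factor: PF = cos(φ) = Re(Z)/|Z| = 673/3.061e+04 = 0.02199.
Step 5 — Type: Im(Z) = -3.06e+04 ⇒ leading (phase φ = -88.7°).

PF = 0.02199 (leading, φ = -88.7°)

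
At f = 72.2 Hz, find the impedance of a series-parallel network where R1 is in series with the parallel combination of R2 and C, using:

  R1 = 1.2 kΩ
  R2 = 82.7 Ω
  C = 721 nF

Step 1 — Angular frequency: ω = 2π·f = 2π·72.2 = 453.6 rad/s.
Step 2 — Component impedances:
  R1: Z = R = 1200 Ω
  R2: Z = R = 82.7 Ω
  C: Z = 1/(jωC) = -j/(ω·C) = 0 - j3057 Ω
Step 3 — Parallel branch: R2 || C = 1/(1/R2 + 1/C) = 82.64 - j2.235 Ω.
Step 4 — Series with R1: Z_total = R1 + (R2 || C) = 1283 - j2.235 Ω = 1283∠-0.1° Ω.

Z = 1283 - j2.235 Ω = 1283∠-0.1° Ω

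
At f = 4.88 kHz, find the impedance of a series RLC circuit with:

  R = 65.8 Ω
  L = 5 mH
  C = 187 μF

Step 1 — Angular frequency: ω = 2π·f = 2π·4880 = 3.066e+04 rad/s.
Step 2 — Component impedances:
  R: Z = R = 65.8 Ω
  L: Z = jωL = j·3.066e+04·0.005 = 0 + j153.3 Ω
  C: Z = 1/(jωC) = -j/(ω·C) = 0 - j0.1744 Ω
Step 3 — Series combination: Z_total = R + L + C = 65.8 + j153.1 Ω = 166.7∠66.7° Ω.

Z = 65.8 + j153.1 Ω = 166.7∠66.7° Ω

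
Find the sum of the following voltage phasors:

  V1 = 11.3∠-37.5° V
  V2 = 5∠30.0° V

Step 1 — Convert each phasor to rectangular form:
  V1 = 11.3·(cos(-37.5°) + j·sin(-37.5°)) = 8.965 - j6.879 V
  V2 = 5·(cos(30.0°) + j·sin(30.0°)) = 4.33 + j2.5 V
Step 2 — Sum components: V_total = 13.3 - j4.379 V.
Step 3 — Convert to polar: |V_total| = 14 V, ∠V_total = -18.2°.

V_total = 14∠-18.2° V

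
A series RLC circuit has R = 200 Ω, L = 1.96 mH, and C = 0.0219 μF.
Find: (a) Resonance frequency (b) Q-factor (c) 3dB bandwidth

Step 1 — Resonance condition Im(Z)=0 gives ω₀ = 1/√(LC).
Step 2 — ω₀ = 1/√(0.00196·2.19e-08) = 1.526e+05 rad/s.
Step 3 — f₀ = ω₀/(2π) = 2.429e+04 Hz.
Step 4 — Series Q: Q = ω₀L/R = 1.526e+05·0.00196/200 = 1.496.
Step 5 — 3dB bandwidth: Δω = ω₀/Q = 1.02e+05 rad/s; BW = Δω/(2π) = 1.624e+04 Hz.

(a) f₀ = 2.429e+04 Hz  (b) Q = 1.496  (c) BW = 1.624e+04 Hz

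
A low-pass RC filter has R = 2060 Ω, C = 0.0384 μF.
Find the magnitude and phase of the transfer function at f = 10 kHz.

Step 1 — Angular frequency: ω = 2π·1e+04 = 6.283e+04 rad/s.
Step 2 — Transfer function: H(jω) = 1/(1 + jωRC).
Step 3 — Denominator: 1 + jωRC = 1 + j·6.283e+04·2060·3.84e-08 = 1 + j4.97.
Step 4 — H = 0.03891 - j0.1934.
Step 5 — Magnitude: |H| = 0.1972 (-14.1 dB); phase: φ = -78.6°.

|H| = 0.1972 (-14.1 dB), φ = -78.6°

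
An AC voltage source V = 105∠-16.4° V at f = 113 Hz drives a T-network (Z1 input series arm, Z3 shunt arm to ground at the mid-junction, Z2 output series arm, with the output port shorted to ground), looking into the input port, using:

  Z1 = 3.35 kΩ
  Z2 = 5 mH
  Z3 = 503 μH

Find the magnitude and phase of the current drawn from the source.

Step 1 — Angular frequency: ω = 2π·f = 2π·113 = 710 rad/s.
Step 2 — Component impedances:
  Z1: Z = R = 3350 Ω
  Z2: Z = jωL = j·710·0.005 = 0 + j3.55 Ω
  Z3: Z = jωL = j·710·0.000503 = 0 + j0.3571 Ω
Step 3 — With the output port shorted to ground, the output series arm Z2 runs from the junction to ground; the shunt arm Z3 also runs from the junction to ground. They appear in parallel: Z3 || Z2 = 0 + j0.3245 Ω.
Step 4 — Series with input arm Z1: Z_in = Z1 + (Z3 || Z2) = 3350 + j0.3245 Ω = 3350∠0.0° Ω.
Step 5 — Source phasor: V = 105∠-16.4° V = 100.7 - j29.65 V.
Step 6 — Ohm's law: I = V / Z_total = (100.7 - j29.65) / (3350 + j0.3245) = 0.03007 - j0.008852 A.
Step 7 — Convert to polar: |I| = 0.03134 A, ∠I = -16.4°.

I = 0.03134∠-16.4° A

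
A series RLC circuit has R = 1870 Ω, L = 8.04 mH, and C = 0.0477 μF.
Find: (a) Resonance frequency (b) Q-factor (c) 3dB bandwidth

Step 1 — Resonance: ω₀ = 1/√(LC) = 1/√(0.00804·4.77e-08) = 5.106e+04 rad/s.
Step 2 — f₀ = ω₀/(2π) = 8127 Hz.
Step 3 — Series Q: Q = ω₀L/R = 5.106e+04·0.00804/1870 = 0.2195.
Step 4 — Bandwidth: Δω = ω₀/Q = 2.326e+05 rad/s; BW = Δω/(2π) = 3.702e+04 Hz.

(a) f₀ = 8127 Hz  (b) Q = 0.2195  (c) BW = 3.702e+04 Hz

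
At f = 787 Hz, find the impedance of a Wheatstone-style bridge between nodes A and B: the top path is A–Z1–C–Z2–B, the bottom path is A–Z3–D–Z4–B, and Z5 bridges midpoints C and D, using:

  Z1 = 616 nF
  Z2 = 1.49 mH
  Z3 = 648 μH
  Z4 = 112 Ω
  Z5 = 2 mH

Step 1 — Angular frequency: ω = 2π·f = 2π·787 = 4945 rad/s.
Step 2 — Component impedances:
  Z1: Z = 1/(jωC) = -j/(ω·C) = 0 - j328.3 Ω
  Z2: Z = jωL = j·4945·0.00149 = 0 + j7.368 Ω
  Z3: Z = jωL = j·4945·0.000648 = 0 + j3.204 Ω
  Z4: Z = R = 112 Ω
  Z5: Z = jωL = j·4945·0.002 = 0 + j9.89 Ω
Step 3 — Bridge requires nodal analysis (the Z5 bridge couples midpoints C and D, so the two paths cannot be reduced to a simple series/parallel combination). Setting node B to ground and injecting 1 A at node A, the 3-node admittance system at A, C, D solves to V_A = Z_AB = 2.72 + j20.58 Ω = 20.76∠82.5° Ω.

Z = 2.72 + j20.58 Ω = 20.76∠82.5° Ω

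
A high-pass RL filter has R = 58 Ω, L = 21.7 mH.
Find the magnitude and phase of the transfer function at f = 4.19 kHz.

Step 1 — Angular frequency: ω = 2π·4190 = 2.633e+04 rad/s.
Step 2 — Transfer function: H(jω) = jωL/(R + jωL).
Step 3 — Numerator jωL = j·571.3; denominator R + jωL = 58 + j571.3.
Step 4 — H = 0.9898 + j0.1005.
Step 5 — Magnitude: |H| = 0.9949 (-0.0 dB); phase: φ = 5.8°.

|H| = 0.9949 (-0.0 dB), φ = 5.8°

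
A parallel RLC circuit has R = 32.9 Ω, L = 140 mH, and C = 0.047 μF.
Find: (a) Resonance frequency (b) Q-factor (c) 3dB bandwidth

Step 1 — Resonance: ω₀ = 1/√(LC) = 1/√(0.14·4.7e-08) = 1.233e+04 rad/s.
Step 2 — f₀ = ω₀/(2π) = 1962 Hz.
Step 3 — Parallel Q: Q = R/(ω₀L) = 32.9/(1.233e+04·0.14) = 0.01906.
Step 4 — Bandwidth: Δω = ω₀/Q = 6.467e+05 rad/s; BW = Δω/(2π) = 1.029e+05 Hz.

(a) f₀ = 1962 Hz  (b) Q = 0.01906  (c) BW = 1.029e+05 Hz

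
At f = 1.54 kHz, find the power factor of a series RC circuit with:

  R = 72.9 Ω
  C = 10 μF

Step 1 — Angular frequency: ω = 2π·f = 2π·1540 = 9676 rad/s.
Step 2 — Component impedances:
  R: Z = R = 72.9 Ω
  C: Z = 1/(jωC) = -j/(ω·C) = 0 - j10.33 Ω
Step 3 — Series combination: Z_total = R + C = 72.9 - j10.33 Ω = 73.63∠-8.1° Ω.
Step 4 — Power factor: PF = cos(φ) = Re(Z)/|Z| = 72.9/73.63 = 0.9901.
Step 5 — Type: Im(Z) = -10.33 ⇒ leading (phase φ = -8.1°).

PF = 0.9901 (leading, φ = -8.1°)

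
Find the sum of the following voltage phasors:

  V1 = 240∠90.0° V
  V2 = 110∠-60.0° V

Step 1 — Convert each phasor to rectangular form:
  V1 = 240·(cos(90.0°) + j·sin(90.0°)) = 0 + j240 V
  V2 = 110·(cos(-60.0°) + j·sin(-60.0°)) = 55 - j95.26 V
Step 2 — Sum components: V_total = 55 + j144.7 V.
Step 3 — Convert to polar: |V_total| = 154.8 V, ∠V_total = 69.2°.

V_total = 154.8∠69.2° V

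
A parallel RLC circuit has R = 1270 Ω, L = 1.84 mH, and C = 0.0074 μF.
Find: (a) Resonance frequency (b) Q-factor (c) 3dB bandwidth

Step 1 — Resonance: ω₀ = 1/√(LC) = 1/√(0.00184·7.4e-09) = 2.71e+05 rad/s.
Step 2 — f₀ = ω₀/(2π) = 4.313e+04 Hz.
Step 3 — Parallel Q: Q = R/(ω₀L) = 1270/(2.71e+05·0.00184) = 2.547.
Step 4 — Bandwidth: Δω = ω₀/Q = 1.064e+05 rad/s; BW = Δω/(2π) = 1.693e+04 Hz.

(a) f₀ = 4.313e+04 Hz  (b) Q = 2.547  (c) BW = 1.693e+04 Hz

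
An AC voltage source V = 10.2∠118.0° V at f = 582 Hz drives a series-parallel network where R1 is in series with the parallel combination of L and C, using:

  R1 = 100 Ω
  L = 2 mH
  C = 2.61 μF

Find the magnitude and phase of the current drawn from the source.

Step 1 — Angular frequency: ω = 2π·f = 2π·582 = 3657 rad/s.
Step 2 — Component impedances:
  R1: Z = R = 100 Ω
  L: Z = jωL = j·3657·0.002 = 0 + j7.314 Ω
  C: Z = 1/(jωC) = -j/(ω·C) = 0 - j104.8 Ω
Step 3 — Parallel branch: L || C = 1/(1/L + 1/C) = 0 + j7.862 Ω.
Step 4 — Series with R1: Z_total = R1 + (L || C) = 100 + j7.862 Ω = 100.3∠4.5° Ω.
Step 5 — Source phasor: V = 10.2∠118.0° V = -4.789 + j9.006 V.
Step 6 — Ohm's law: I = V / Z_total = (-4.789 + j9.006) / (100 + j7.862) = -0.04055 + j0.09325 A.
Step 7 — Convert to polar: |I| = 0.1017 A, ∠I = 113.5°.

I = 0.1017∠113.5° A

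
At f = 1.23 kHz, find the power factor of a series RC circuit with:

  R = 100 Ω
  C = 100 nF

Step 1 — Angular frequency: ω = 2π·f = 2π·1230 = 7728 rad/s.
Step 2 — Component impedances:
  R: Z = R = 100 Ω
  C: Z = 1/(jωC) = -j/(ω·C) = 0 - j1294 Ω
Step 3 — Series combination: Z_total = R + C = 100 - j1294 Ω = 1298∠-85.6° Ω.
Step 4 — Power factor: PF = cos(φ) = Re(Z)/|Z| = 100/1297.8 = 0.07705.
Step 5 — Type: Im(Z) = -1294 ⇒ leading (phase φ = -85.6°).

PF = 0.07705 (leading, φ = -85.6°)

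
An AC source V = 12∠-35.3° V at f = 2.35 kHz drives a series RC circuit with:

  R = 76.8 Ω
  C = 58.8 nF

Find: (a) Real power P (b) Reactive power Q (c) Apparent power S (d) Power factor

Step 1 — Angular frequency: ω = 2π·f = 2π·2350 = 1.477e+04 rad/s.
Step 2 — Component impedances:
  R: Z = R = 76.8 Ω
  C: Z = 1/(jωC) = -j/(ω·C) = 0 - j1152 Ω
Step 3 — Series combination: Z_total = R + C = 76.8 - j1152 Ω = 1154∠-86.2° Ω.
Step 4 — Source phasor: V = 12∠-35.3° V = 9.794 - j6.934 V.
Step 5 — Current: I = V / Z = 0.006558 + j0.008066 A = 0.0104∠50.9° A.
Step 6 — Complex power: S = V·I* = 0.008299 - j0.1245 VA.
Step 7 — Real power: P = Re(S) = 0.008299 W.
Step 8 — Reactive power: Q = Im(S) = -0.1245 VAR.
Step 9 — Apparent power: |S| = 0.1247 VA.
Step 10 — Power factor: PF = P/|S| = 0.06653 (leading).

(a) P = 0.008299 W  (b) Q = -0.1245 VAR  (c) S = 0.1247 VA  (d) PF = 0.06653 (leading)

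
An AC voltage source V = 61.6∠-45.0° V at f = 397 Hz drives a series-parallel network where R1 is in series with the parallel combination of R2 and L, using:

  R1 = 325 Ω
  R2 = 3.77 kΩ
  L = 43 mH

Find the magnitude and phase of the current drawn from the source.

Step 1 — Angular frequency: ω = 2π·f = 2π·397 = 2494 rad/s.
Step 2 — Component impedances:
  R1: Z = R = 325 Ω
  R2: Z = R = 3770 Ω
  L: Z = jωL = j·2494·0.043 = 0 + j107.3 Ω
Step 3 — Parallel branch: R2 || L = 1/(1/R2 + 1/L) = 3.049 + j107.2 Ω.
Step 4 — Series with R1: Z_total = R1 + (R2 || L) = 328 + j107.2 Ω = 345.1∠18.1° Ω.
Step 5 — Source phasor: V = 61.6∠-45.0° V = 43.56 - j43.56 V.
Step 6 — Ohm's law: I = V / Z_total = (43.56 - j43.56) / (328 + j107.2) = 0.08078 - j0.1592 A.
Step 7 — Convert to polar: |I| = 0.1785 A, ∠I = -63.1°.

I = 0.1785∠-63.1° A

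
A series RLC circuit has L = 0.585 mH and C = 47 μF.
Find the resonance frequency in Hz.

Step 1 — Resonance condition Im(Z)=0 gives ω₀ = 1/√(LC).
Step 2 — ω₀ = 1/√(0.000585·4.7e-05) = 6031 rad/s.
Step 3 — f₀ = ω₀/(2π) = 959.8 Hz.

f₀ = 959.8 Hz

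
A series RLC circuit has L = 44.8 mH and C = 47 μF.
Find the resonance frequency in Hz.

Step 1 — Resonance condition Im(Z)=0 gives ω₀ = 1/√(LC).
Step 2 — ω₀ = 1/√(0.0448·4.7e-05) = 689.1 rad/s.
Step 3 — f₀ = ω₀/(2π) = 109.7 Hz.

f₀ = 109.7 Hz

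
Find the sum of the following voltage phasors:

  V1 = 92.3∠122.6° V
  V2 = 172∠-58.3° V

Step 1 — Convert each phasor to rectangular form:
  V1 = 92.3·(cos(122.6°) + j·sin(122.6°)) = -49.73 + j77.76 V
  V2 = 172·(cos(-58.3°) + j·sin(-58.3°)) = 90.38 - j146.3 V
Step 2 — Sum components: V_total = 40.65 - j68.58 V.
Step 3 — Convert to polar: |V_total| = 79.72 V, ∠V_total = -59.3°.

V_total = 79.72∠-59.3° V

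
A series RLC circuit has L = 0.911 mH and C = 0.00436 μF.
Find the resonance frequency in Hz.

Step 1 — Resonance condition Im(Z)=0 gives ω₀ = 1/√(LC).
Step 2 — ω₀ = 1/√(0.000911·4.36e-09) = 5.018e+05 rad/s.
Step 3 — f₀ = ω₀/(2π) = 7.986e+04 Hz.

f₀ = 7.986e+04 Hz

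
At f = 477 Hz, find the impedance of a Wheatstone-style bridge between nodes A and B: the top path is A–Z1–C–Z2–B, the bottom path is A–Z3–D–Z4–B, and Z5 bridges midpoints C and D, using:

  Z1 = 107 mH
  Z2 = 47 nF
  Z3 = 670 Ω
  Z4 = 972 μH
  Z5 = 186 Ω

Step 1 — Angular frequency: ω = 2π·f = 2π·477 = 2997 rad/s.
Step 2 — Component impedances:
  Z1: Z = jωL = j·2997·0.107 = 0 + j320.7 Ω
  Z2: Z = 1/(jωC) = -j/(ω·C) = 0 - j7099 Ω
  Z3: Z = R = 670 Ω
  Z4: Z = jωL = j·2997·0.000972 = 0 + j2.913 Ω
  Z5: Z = R = 186 Ω
Step 3 — Bridge requires nodal analysis (the Z5 bridge couples midpoints C and D, so the two paths cannot be reduced to a simple series/parallel combination). Setting node B to ground and injecting 1 A at node A, the 3-node admittance system at A, C, D solves to V_A = Z_AB = 208.5 + j173.2 Ω = 271∠39.7° Ω.

Z = 208.5 + j173.2 Ω = 271∠39.7° Ω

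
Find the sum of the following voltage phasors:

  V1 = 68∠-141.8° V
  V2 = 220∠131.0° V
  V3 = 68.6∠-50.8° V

Step 1 — Convert each phasor to rectangular form:
  V1 = 68·(cos(-141.8°) + j·sin(-141.8°)) = -53.44 - j42.05 V
  V2 = 220·(cos(131.0°) + j·sin(131.0°)) = -144.3 + j166 V
  V3 = 68.6·(cos(-50.8°) + j·sin(-50.8°)) = 43.36 - j53.16 V
Step 2 — Sum components: V_total = -154.4 + j70.82 V.
Step 3 — Convert to polar: |V_total| = 169.9 V, ∠V_total = 155.4°.

V_total = 169.9∠155.4° V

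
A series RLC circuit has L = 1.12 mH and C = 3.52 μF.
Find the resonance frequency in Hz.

Step 1 — Resonance condition Im(Z)=0 gives ω₀ = 1/√(LC).
Step 2 — ω₀ = 1/√(0.00112·3.52e-06) = 1.593e+04 rad/s.
Step 3 — f₀ = ω₀/(2π) = 2535 Hz.

f₀ = 2535 Hz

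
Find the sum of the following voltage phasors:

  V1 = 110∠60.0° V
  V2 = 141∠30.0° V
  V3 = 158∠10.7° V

Step 1 — Convert each phasor to rectangular form:
  V1 = 110·(cos(60.0°) + j·sin(60.0°)) = 55 + j95.26 V
  V2 = 141·(cos(30.0°) + j·sin(30.0°)) = 122.1 + j70.5 V
  V3 = 158·(cos(10.7°) + j·sin(10.7°)) = 155.3 + j29.34 V
Step 2 — Sum components: V_total = 332.4 + j195.1 V.
Step 3 — Convert to polar: |V_total| = 385.4 V, ∠V_total = 30.4°.

V_total = 385.4∠30.4° V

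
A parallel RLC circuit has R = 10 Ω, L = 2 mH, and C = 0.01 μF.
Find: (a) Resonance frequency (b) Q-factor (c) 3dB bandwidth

Step 1 — Resonance: ω₀ = 1/√(LC) = 1/√(0.002·1e-08) = 2.236e+05 rad/s.
Step 2 — f₀ = ω₀/(2π) = 3.559e+04 Hz.
Step 3 — Parallel Q: Q = R/(ω₀L) = 10/(2.236e+05·0.002) = 0.02236.
Step 4 — Bandwidth: Δω = ω₀/Q = 1e+07 rad/s; BW = Δω/(2π) = 1.592e+06 Hz.

(a) f₀ = 3.559e+04 Hz  (b) Q = 0.02236  (c) BW = 1.592e+06 Hz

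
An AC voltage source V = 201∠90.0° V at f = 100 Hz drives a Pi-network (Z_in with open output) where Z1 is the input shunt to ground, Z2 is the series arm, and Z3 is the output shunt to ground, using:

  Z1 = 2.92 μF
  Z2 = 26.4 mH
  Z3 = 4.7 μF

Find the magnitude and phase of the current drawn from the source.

Step 1 — Angular frequency: ω = 2π·f = 2π·100 = 628.3 rad/s.
Step 2 — Component impedances:
  Z1: Z = 1/(jωC) = -j/(ω·C) = 0 - j545.1 Ω
  Z2: Z = jωL = j·628.3·0.0264 = 0 + j16.59 Ω
  Z3: Z = 1/(jωC) = -j/(ω·C) = 0 - j338.6 Ω
Step 3 — With open output, the series arm Z2 and the output shunt Z3 appear in series to ground: Z2 + Z3 = 0 - j322 Ω.
Step 4 — Parallel with input shunt Z1: Z_in = Z1 || (Z2 + Z3) = 0 - j202.4 Ω = 202.4∠-90.0° Ω.
Step 5 — Source phasor: V = 201∠90.0° V = 0 + j201 V.
Step 6 — Ohm's law: I = V / Z_total = (0 + j201) / (0 - j202.4) = -0.9929 A.
Step 7 — Convert to polar: |I| = 0.9929 A, ∠I = 180.0°.

I = 0.9929∠180.0° A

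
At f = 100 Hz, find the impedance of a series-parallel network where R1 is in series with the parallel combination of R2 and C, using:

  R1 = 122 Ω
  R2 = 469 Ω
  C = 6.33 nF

Step 1 — Angular frequency: ω = 2π·f = 2π·100 = 628.3 rad/s.
Step 2 — Component impedances:
  R1: Z = R = 122 Ω
  R2: Z = R = 469 Ω
  C: Z = 1/(jωC) = -j/(ω·C) = 0 - j2.514e+05 Ω
Step 3 — Parallel branch: R2 || C = 1/(1/R2 + 1/C) = 469 - j0.8748 Ω.
Step 4 — Series with R1: Z_total = R1 + (R2 || C) = 591 - j0.8748 Ω = 591∠-0.1° Ω.

Z = 591 - j0.8748 Ω = 591∠-0.1° Ω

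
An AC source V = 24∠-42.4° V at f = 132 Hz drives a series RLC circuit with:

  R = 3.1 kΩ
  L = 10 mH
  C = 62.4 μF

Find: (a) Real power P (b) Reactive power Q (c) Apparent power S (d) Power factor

Step 1 — Angular frequency: ω = 2π·f = 2π·132 = 829.4 rad/s.
Step 2 — Component impedances:
  R: Z = R = 3100 Ω
  L: Z = jωL = j·829.4·0.01 = 0 + j8.294 Ω
  C: Z = 1/(jωC) = -j/(ω·C) = 0 - j19.32 Ω
Step 3 — Series combination: Z_total = R + L + C = 3100 - j11.03 Ω = 3100∠-0.2° Ω.
Step 4 — Source phasor: V = 24∠-42.4° V = 17.72 - j16.18 V.
Step 5 — Current: I = V / Z = 0.005736 - j0.0052 A = 0.007742∠-42.2° A.
Step 6 — Complex power: S = V·I* = 0.1858 - j0.000661 VA.
Step 7 — Real power: P = Re(S) = 0.1858 W.
Step 8 — Reactive power: Q = Im(S) = -0.000661 VAR.
Step 9 — Apparent power: |S| = 0.1858 VA.
Step 10 — Power factor: PF = P/|S| = 1 (leading).

(a) P = 0.1858 W  (b) Q = -0.000661 VAR  (c) S = 0.1858 VA  (d) PF = 1 (leading)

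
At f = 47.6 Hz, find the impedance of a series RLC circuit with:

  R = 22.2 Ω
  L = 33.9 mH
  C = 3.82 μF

Step 1 — Angular frequency: ω = 2π·f = 2π·47.6 = 299.1 rad/s.
Step 2 — Component impedances:
  R: Z = R = 22.2 Ω
  L: Z = jωL = j·299.1·0.0339 = 0 + j10.14 Ω
  C: Z = 1/(jωC) = -j/(ω·C) = 0 - j875.3 Ω
Step 3 — Series combination: Z_total = R + L + C = 22.2 - j865.1 Ω = 865.4∠-88.5° Ω.

Z = 22.2 - j865.1 Ω = 865.4∠-88.5° Ω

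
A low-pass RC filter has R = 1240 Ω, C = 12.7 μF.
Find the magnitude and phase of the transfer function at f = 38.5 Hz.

Step 1 — Angular frequency: ω = 2π·38.5 = 241.9 rad/s.
Step 2 — Transfer function: H(jω) = 1/(1 + jωRC).
Step 3 — Denominator: 1 + jωRC = 1 + j·241.9·1240·1.27e-05 = 1 + j3.809.
Step 4 — H = 0.06447 - j0.2456.
Step 5 — Magnitude: |H| = 0.2539 (-11.9 dB); phase: φ = -75.3°.

|H| = 0.2539 (-11.9 dB), φ = -75.3°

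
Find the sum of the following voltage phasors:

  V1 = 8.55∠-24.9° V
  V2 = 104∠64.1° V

Step 1 — Convert each phasor to rectangular form:
  V1 = 8.55·(cos(-24.9°) + j·sin(-24.9°)) = 7.755 - j3.6 V
  V2 = 104·(cos(64.1°) + j·sin(64.1°)) = 45.43 + j93.55 V
Step 2 — Sum components: V_total = 53.18 + j89.95 V.
Step 3 — Convert to polar: |V_total| = 104.5 V, ∠V_total = 59.4°.

V_total = 104.5∠59.4° V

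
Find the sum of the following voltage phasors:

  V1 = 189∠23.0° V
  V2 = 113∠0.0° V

Step 1 — Convert each phasor to rectangular form:
  V1 = 189·(cos(23.0°) + j·sin(23.0°)) = 174 + j73.85 V
  V2 = 113·(cos(0.0°) + j·sin(0.0°)) = 113 V
Step 2 — Sum components: V_total = 287 + j73.85 V.
Step 3 — Convert to polar: |V_total| = 296.3 V, ∠V_total = 14.4°.

V_total = 296.3∠14.4° V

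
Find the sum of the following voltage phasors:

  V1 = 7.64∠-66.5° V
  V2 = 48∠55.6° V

Step 1 — Convert each phasor to rectangular form:
  V1 = 7.64·(cos(-66.5°) + j·sin(-66.5°)) = 3.046 - j7.006 V
  V2 = 48·(cos(55.6°) + j·sin(55.6°)) = 27.12 + j39.61 V
Step 2 — Sum components: V_total = 30.16 + j32.6 V.
Step 3 — Convert to polar: |V_total| = 44.41 V, ∠V_total = 47.2°.

V_total = 44.41∠47.2° V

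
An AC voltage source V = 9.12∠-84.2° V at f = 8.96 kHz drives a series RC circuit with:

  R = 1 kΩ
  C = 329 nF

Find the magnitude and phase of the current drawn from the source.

Step 1 — Angular frequency: ω = 2π·f = 2π·8960 = 5.63e+04 rad/s.
Step 2 — Component impedances:
  R: Z = R = 1000 Ω
  C: Z = 1/(jωC) = -j/(ω·C) = 0 - j53.99 Ω
Step 3 — Series combination: Z_total = R + C = 1000 - j53.99 Ω = 1001∠-3.1° Ω.
Step 4 — Source phasor: V = 9.12∠-84.2° V = 0.9216 - j9.073 V.
Step 5 — Ohm's law: I = V / Z_total = (0.9216 - j9.073) / (1000 - j53.99) = 0.001407 - j0.008997 A.
Step 6 — Convert to polar: |I| = 0.009107 A, ∠I = -81.1°.

I = 0.009107∠-81.1° A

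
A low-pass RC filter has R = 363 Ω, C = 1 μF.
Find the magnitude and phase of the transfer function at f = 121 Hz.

Step 1 — Angular frequency: ω = 2π·121 = 760.3 rad/s.
Step 2 — Transfer function: H(jω) = 1/(1 + jωRC).
Step 3 — Denominator: 1 + jωRC = 1 + j·760.3·363·1e-06 = 1 + j0.276.
Step 4 — H = 0.9292 - j0.2564.
Step 5 — Magnitude: |H| = 0.964 (-0.3 dB); phase: φ = -15.4°.

|H| = 0.964 (-0.3 dB), φ = -15.4°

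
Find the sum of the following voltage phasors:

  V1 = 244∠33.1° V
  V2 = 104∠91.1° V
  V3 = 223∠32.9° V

Step 1 — Convert each phasor to rectangular form:
  V1 = 244·(cos(33.1°) + j·sin(33.1°)) = 204.4 + j133.2 V
  V2 = 104·(cos(91.1°) + j·sin(91.1°)) = -1.997 + j104 V
  V3 = 223·(cos(32.9°) + j·sin(32.9°)) = 187.2 + j121.1 V
Step 2 — Sum components: V_total = 389.6 + j358.4 V.
Step 3 — Convert to polar: |V_total| = 529.4 V, ∠V_total = 42.6°.

V_total = 529.4∠42.6° V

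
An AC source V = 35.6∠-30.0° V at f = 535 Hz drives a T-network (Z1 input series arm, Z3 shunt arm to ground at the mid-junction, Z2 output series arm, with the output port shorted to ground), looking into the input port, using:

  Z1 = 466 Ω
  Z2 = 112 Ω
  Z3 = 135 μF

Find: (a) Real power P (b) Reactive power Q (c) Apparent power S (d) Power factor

Step 1 — Angular frequency: ω = 2π·f = 2π·535 = 3362 rad/s.
Step 2 — Component impedances:
  Z1: Z = R = 466 Ω
  Z2: Z = R = 112 Ω
  Z3: Z = 1/(jωC) = -j/(ω·C) = 0 - j2.204 Ω
Step 3 — With the output port shorted to ground, the output series arm Z2 runs from the junction to ground; the shunt arm Z3 also runs from the junction to ground. They appear in parallel: Z3 || Z2 = 0.04334 - j2.203 Ω.
Step 4 — Series with input arm Z1: Z_in = Z1 + (Z3 || Z2) = 466 - j2.203 Ω = 466∠-0.3° Ω.
Step 5 — Source phasor: V = 35.6∠-30.0° V = 30.83 - j17.8 V.
Step 6 — Current: I = V / Z = 0.06633 - j0.03788 A = 0.07639∠-29.7° A.
Step 7 — Complex power: S = V·I* = 2.719 - j0.01285 VA.
Step 8 — Real power: P = Re(S) = 2.719 W.
Step 9 — Reactive power: Q = Im(S) = -0.01285 VAR.
Step 10 — Apparent power: |S| = 2.719 VA.
Step 11 — Power factor: PF = P/|S| = 1 (leading).

(a) P = 2.719 W  (b) Q = -0.01285 VAR  (c) S = 2.719 VA  (d) PF = 1 (leading)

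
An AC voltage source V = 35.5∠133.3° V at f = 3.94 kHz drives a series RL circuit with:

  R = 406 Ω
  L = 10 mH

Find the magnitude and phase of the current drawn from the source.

Step 1 — Angular frequency: ω = 2π·f = 2π·3940 = 2.476e+04 rad/s.
Step 2 — Component impedances:
  R: Z = R = 406 Ω
  L: Z = jωL = j·2.476e+04·0.01 = 0 + j247.6 Ω
Step 3 — Series combination: Z_total = R + L = 406 + j247.6 Ω = 475.5∠31.4° Ω.
Step 4 — Source phasor: V = 35.5∠133.3° V = -24.35 + j25.84 V.
Step 5 — Ohm's law: I = V / Z_total = (-24.35 + j25.84) / (406 + j247.6) = -0.01543 + j0.07304 A.
Step 6 — Convert to polar: |I| = 0.07465 A, ∠I = 101.9°.

I = 0.07465∠101.9° A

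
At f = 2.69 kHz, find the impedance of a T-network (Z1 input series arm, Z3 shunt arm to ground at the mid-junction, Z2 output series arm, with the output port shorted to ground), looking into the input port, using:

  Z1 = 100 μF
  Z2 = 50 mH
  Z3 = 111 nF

Step 1 — Angular frequency: ω = 2π·f = 2π·2690 = 1.69e+04 rad/s.
Step 2 — Component impedances:
  Z1: Z = 1/(jωC) = -j/(ω·C) = 0 - j0.5917 Ω
  Z2: Z = jωL = j·1.69e+04·0.05 = 0 + j845.1 Ω
  Z3: Z = 1/(jωC) = -j/(ω·C) = 0 - j533 Ω
Step 3 — With the output port shorted to ground, the output series arm Z2 runs from the junction to ground; the shunt arm Z3 also runs from the junction to ground. They appear in parallel: Z3 || Z2 = 0 - j1443 Ω.
Step 4 — Series with input arm Z1: Z_in = Z1 + (Z3 || Z2) = 0 - j1444 Ω = 1444∠-90.0° Ω.

Z = 0 - j1444 Ω = 1444∠-90.0° Ω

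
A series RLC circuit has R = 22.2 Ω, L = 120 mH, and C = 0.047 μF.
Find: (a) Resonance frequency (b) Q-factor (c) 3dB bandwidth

Step 1 — Resonance: ω₀ = 1/√(LC) = 1/√(0.12·4.7e-08) = 1.332e+04 rad/s.
Step 2 — f₀ = ω₀/(2π) = 2119 Hz.
Step 3 — Series Q: Q = ω₀L/R = 1.332e+04·0.12/22.2 = 71.98.
Step 4 — Bandwidth: Δω = ω₀/Q = 185 rad/s; BW = Δω/(2π) = 29.44 Hz.

(a) f₀ = 2119 Hz  (b) Q = 71.98  (c) BW = 29.44 Hz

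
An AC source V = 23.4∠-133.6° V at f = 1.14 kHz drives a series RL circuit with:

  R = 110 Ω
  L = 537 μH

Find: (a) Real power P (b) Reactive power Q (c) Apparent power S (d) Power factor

Step 1 — Angular frequency: ω = 2π·f = 2π·1140 = 7163 rad/s.
Step 2 — Component impedances:
  R: Z = R = 110 Ω
  L: Z = jωL = j·7163·0.000537 = 0 + j3.846 Ω
Step 3 — Series combination: Z_total = R + L = 110 + j3.846 Ω = 110.1∠2.0° Ω.
Step 4 — Source phasor: V = 23.4∠-133.6° V = -16.14 - j16.95 V.
Step 5 — Current: I = V / Z = -0.1519 - j0.1487 A = 0.2126∠-135.6° A.
Step 6 — Complex power: S = V·I* = 4.972 + j0.1738 VA.
Step 7 — Real power: P = Re(S) = 4.972 W.
Step 8 — Reactive power: Q = Im(S) = 0.1738 VAR.
Step 9 — Apparent power: |S| = 4.975 VA.
Step 10 — Power factor: PF = P/|S| = 0.9994 (lagging).

(a) P = 4.972 W  (b) Q = 0.1738 VAR  (c) S = 4.975 VA  (d) PF = 0.9994 (lagging)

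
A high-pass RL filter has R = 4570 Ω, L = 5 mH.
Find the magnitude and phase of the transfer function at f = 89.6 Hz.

Step 1 — Angular frequency: ω = 2π·89.6 = 563 rad/s.
Step 2 — Transfer function: H(jω) = jωL/(R + jωL).
Step 3 — Numerator jωL = j·2.815; denominator R + jωL = 4570 + j2.815.
Step 4 — H = 3.794e-07 + j0.0006159.
Step 5 — Magnitude: |H| = 0.0006159 (-64.2 dB); phase: φ = 90.0°.

|H| = 0.0006159 (-64.2 dB), φ = 90.0°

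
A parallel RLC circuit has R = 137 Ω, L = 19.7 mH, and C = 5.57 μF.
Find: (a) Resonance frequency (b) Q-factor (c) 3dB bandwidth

Step 1 — Resonance: ω₀ = 1/√(LC) = 1/√(0.0197·5.57e-06) = 3019 rad/s.
Step 2 — f₀ = ω₀/(2π) = 480.5 Hz.
Step 3 — Parallel Q: Q = R/(ω₀L) = 137/(3019·0.0197) = 2.304.
Step 4 — Bandwidth: Δω = ω₀/Q = 1310 rad/s; BW = Δω/(2π) = 208.6 Hz.

(a) f₀ = 480.5 Hz  (b) Q = 2.304  (c) BW = 208.6 Hz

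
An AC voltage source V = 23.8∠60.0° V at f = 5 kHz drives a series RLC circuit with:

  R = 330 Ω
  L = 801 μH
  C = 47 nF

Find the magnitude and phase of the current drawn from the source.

Step 1 — Angular frequency: ω = 2π·f = 2π·5000 = 3.142e+04 rad/s.
Step 2 — Component impedances:
  R: Z = R = 330 Ω
  L: Z = jωL = j·3.142e+04·0.000801 = 0 + j25.16 Ω
  C: Z = 1/(jωC) = -j/(ω·C) = 0 - j677.3 Ω
Step 3 — Series combination: Z_total = R + L + C = 330 - j652.1 Ω = 730.8∠-63.2° Ω.
Step 4 — Source phasor: V = 23.8∠60.0° V = 11.9 + j20.61 V.
Step 5 — Ohm's law: I = V / Z_total = (11.9 + j20.61) / (330 - j652.1) = -0.01781 + j0.02726 A.
Step 6 — Convert to polar: |I| = 0.03257 A, ∠I = 123.2°.

I = 0.03257∠123.2° A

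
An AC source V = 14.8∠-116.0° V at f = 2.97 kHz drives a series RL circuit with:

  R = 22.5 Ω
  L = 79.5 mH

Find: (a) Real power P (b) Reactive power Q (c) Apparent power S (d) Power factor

Step 1 — Angular frequency: ω = 2π·f = 2π·2970 = 1.866e+04 rad/s.
Step 2 — Component impedances:
  R: Z = R = 22.5 Ω
  L: Z = jωL = j·1.866e+04·0.0795 = 0 + j1484 Ω
Step 3 — Series combination: Z_total = R + L = 22.5 + j1484 Ω = 1484∠89.1° Ω.
Step 4 — Source phasor: V = 14.8∠-116.0° V = -6.488 - j13.3 V.
Step 5 — Current: I = V / Z = -0.009031 + j0.004236 A = 0.009975∠154.9° A.
Step 6 — Complex power: S = V·I* = 0.002239 + j0.1476 VA.
Step 7 — Real power: P = Re(S) = 0.002239 W.
Step 8 — Reactive power: Q = Im(S) = 0.1476 VAR.
Step 9 — Apparent power: |S| = 0.1476 VA.
Step 10 — Power factor: PF = P/|S| = 0.01516 (lagging).

(a) P = 0.002239 W  (b) Q = 0.1476 VAR  (c) S = 0.1476 VA  (d) PF = 0.01516 (lagging)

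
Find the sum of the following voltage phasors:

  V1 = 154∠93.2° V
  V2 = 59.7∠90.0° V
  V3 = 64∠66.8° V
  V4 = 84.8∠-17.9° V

Step 1 — Convert each phasor to rectangular form:
  V1 = 154·(cos(93.2°) + j·sin(93.2°)) = -8.597 + j153.8 V
  V2 = 59.7·(cos(90.0°) + j·sin(90.0°)) = 0 + j59.7 V
  V3 = 64·(cos(66.8°) + j·sin(66.8°)) = 25.21 + j58.82 V
  V4 = 84.8·(cos(-17.9°) + j·sin(-17.9°)) = 80.7 - j26.06 V
Step 2 — Sum components: V_total = 97.31 + j246.2 V.
Step 3 — Convert to polar: |V_total| = 264.8 V, ∠V_total = 68.4°.

V_total = 264.8∠68.4° V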